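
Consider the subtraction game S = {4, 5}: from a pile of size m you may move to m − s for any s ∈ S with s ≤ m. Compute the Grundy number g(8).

2

Grundy values for subtraction set {4, 5}:
k:     0  1  2  3  4  5  6  7  8
g(k):  0  0  0  0  1  1  1  1  2
So g(8) = 2.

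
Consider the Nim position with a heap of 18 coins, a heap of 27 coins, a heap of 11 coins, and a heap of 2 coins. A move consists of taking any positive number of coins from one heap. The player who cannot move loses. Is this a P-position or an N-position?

Compute the nim-sum pairwise:
18 ⊕ 27 = 9
9 ⊕ 11 = 2
2 ⊕ 2 = 0
The nim-sum is 0, so this is a P-position: the player to move is in a losing position under optimal play.

P-position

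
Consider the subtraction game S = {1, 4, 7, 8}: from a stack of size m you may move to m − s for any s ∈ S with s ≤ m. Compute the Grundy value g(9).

2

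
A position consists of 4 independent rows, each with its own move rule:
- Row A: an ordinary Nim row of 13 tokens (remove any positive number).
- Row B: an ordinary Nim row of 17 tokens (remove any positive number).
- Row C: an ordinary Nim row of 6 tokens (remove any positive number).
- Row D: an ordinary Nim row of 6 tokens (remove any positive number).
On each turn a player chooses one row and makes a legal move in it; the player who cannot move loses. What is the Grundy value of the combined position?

Row A is a plain Nim row of size 13, so its Grundy value is 13.
Row B is a plain Nim row of size 17, so its Grundy value is 17.
Row C is a plain Nim row of size 6, so its Grundy value is 6.
Row D is a plain Nim row of size 6, so its Grundy value is 6.
By the Sprague-Grundy theorem, the Grundy value of a sum of independent games is the XOR of the component values.
Combined value = 13 ⊕ 17 ⊕ 6 ⊕ 6 = 28.

28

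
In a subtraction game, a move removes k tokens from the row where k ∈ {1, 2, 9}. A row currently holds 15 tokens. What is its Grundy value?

2

Compute g(0), g(1), … for moves {1, 2, 9}:
k:     0  1  2  3  4  5  6  7  8  9 10 11 12 13 14 15
g(k):  0  1  2  0  1  2  0  1  2  3  0  1  2  0  1  2
So g(15) = 2.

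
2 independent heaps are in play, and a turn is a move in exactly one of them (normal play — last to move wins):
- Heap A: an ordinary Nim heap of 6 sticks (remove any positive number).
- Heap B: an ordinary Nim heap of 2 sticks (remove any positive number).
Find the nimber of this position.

Heap A is a plain Nim heap of size 6, so its Grundy value is 6.
Heap B is a plain Nim heap of size 2, so its Grundy value is 2.
By the Sprague-Grundy theorem, the Grundy value of a sum of independent games is the XOR of the component values.
Combined value = 6 ⊕ 2 = 4.

4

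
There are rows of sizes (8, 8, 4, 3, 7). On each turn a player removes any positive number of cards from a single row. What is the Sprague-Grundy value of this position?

Bitwise XOR of the heap sizes:
  1000  (8)
  1000  (8)
  0100  (4)
  0011  (3)
  0111  (7)
  ----
  0000  (0)

0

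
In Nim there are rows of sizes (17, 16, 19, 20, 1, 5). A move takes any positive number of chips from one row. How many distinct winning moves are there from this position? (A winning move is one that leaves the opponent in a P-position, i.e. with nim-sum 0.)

1

Nim-sum: 17 ^ 16 ^ 19 ^ 20 ^ 1 ^ 5 = 2.
The overall nim-sum is X = 2. A row of size p has a winning move iff p XOR X < p (reduce it to p XOR X).
  17: 17 XOR 2 = 19 ≥ 17 — no move.
  16: 16 XOR 2 = 18 ≥ 16 — no move.
  19: 19 XOR 2 = 17 < 19 — winning move (to 17).
  20: 20 XOR 2 = 22 ≥ 20 — no move.
  1: 1 XOR 2 = 3 ≥ 1 — no move.
  5: 5 XOR 2 = 7 ≥ 5 — no move.
That gives 1 winning move.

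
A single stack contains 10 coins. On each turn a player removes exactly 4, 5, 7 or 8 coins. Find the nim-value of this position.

2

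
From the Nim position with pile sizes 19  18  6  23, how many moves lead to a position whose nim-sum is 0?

Compute the nim-sum pairwise:
19 ⊕ 18 = 1
1 ⊕ 6 = 7
7 ⊕ 23 = 16
The overall nim-sum is X = 16. A pile of size p has a winning move iff p XOR X < p (reduce it to p XOR X).
  19: 19 XOR 16 = 3 < 19 — winning move (to 3).
  18: 18 XOR 16 = 2 < 18 — winning move (to 2).
  6: 6 XOR 16 = 22 ≥ 6 — no move.
  23: 23 XOR 16 = 7 < 23 — winning move (to 7).
That gives 3 winning moves.

3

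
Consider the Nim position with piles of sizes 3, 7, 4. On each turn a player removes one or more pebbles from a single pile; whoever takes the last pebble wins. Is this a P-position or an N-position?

P-position

Compute the nim-sum pairwise:
3 ⊕ 7 = 4
4 ⊕ 4 = 0
The nim-sum is 0, so this is a P-position: the player to move is in a losing position under optimal play.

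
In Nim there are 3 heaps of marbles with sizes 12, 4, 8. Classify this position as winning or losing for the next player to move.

Losing position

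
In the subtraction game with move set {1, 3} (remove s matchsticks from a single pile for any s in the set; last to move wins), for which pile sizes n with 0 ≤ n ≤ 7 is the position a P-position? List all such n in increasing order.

0, 2, 4, 6

Grundy values for subtraction set {1, 3}:
g(0) = mex{} = 0
g(1) = mex{0} = 1
g(2) = mex{1} = 0
g(3) = mex{0} = 1
g(4) = mex{1} = 0
g(5) = mex{0} = 1
g(6) = mex{1} = 0
g(7) = mex{0} = 1
The P-positions (g = 0) in 0..7 are 0, 2, 4, 6.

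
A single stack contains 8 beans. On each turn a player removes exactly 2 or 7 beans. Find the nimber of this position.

Compute g(0), g(1), … for moves {2, 7}:
g(0) = mex{} = 0
g(1) = mex{} = 0
g(2) = mex{0} = 1
g(3) = mex{0} = 1
g(4) = mex{1} = 0
g(5) = mex{1} = 0
g(6) = mex{0} = 1
g(7) = mex{0} = 1
g(8) = mex{0,1} = 2
So g(8) = 2.

2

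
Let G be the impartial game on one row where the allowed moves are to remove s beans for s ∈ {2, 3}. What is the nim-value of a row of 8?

Grundy values for subtraction set {2, 3}:
k:     0  1  2  3  4  5  6  7  8
g(k):  0  0  1  1  2  0  0  1  1
So g(8) = 1.

1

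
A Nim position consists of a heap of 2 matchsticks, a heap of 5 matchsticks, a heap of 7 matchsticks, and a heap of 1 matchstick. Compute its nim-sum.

1

Compute the nim-sum pairwise:
2 ^ 5 = 7
7 ^ 7 = 0
0 ^ 1 = 1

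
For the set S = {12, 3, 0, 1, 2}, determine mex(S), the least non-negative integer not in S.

The values 0, 1, 2, 3 are all present; 4 is the first non-negative integer missing from the set.

4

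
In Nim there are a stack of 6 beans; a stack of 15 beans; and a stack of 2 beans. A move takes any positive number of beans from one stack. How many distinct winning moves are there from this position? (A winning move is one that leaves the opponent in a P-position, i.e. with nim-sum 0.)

1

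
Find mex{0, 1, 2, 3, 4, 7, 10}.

The values 0, 1, 2, 3, 4 are all present; 5 is the first non-negative integer missing from the set.

5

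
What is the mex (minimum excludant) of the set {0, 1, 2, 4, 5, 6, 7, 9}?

3

The values 0, 1, 2 are all present; 3 is the first non-negative integer missing from the set.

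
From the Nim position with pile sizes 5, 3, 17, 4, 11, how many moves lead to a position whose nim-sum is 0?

1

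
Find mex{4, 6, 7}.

0

0 is not in the set, so the mex is 0.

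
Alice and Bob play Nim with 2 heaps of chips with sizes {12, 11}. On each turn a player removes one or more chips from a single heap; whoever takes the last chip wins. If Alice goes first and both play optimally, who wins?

Alice wins

Compute the nim-sum pairwise:
12 ⊕ 11 = 7
The nim-sum is 7 ≠ 0, so this is an N-position: the player to move can win; Alice has a winning move.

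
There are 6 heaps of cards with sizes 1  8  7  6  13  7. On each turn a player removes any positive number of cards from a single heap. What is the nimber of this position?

2

Bitwise XOR of the heap sizes:
  0001  (1)
  1000  (8)
  0111  (7)
  0110  (6)
  1101  (13)
  0111  (7)
  ----
  0010  (2)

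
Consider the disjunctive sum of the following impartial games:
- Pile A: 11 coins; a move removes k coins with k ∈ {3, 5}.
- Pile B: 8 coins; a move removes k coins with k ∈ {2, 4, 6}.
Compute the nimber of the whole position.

1

Grundy values for pile A (subtraction set {3, 5}):
g(0) = mex{} = 0
g(1) = mex{} = 0
g(2) = mex{} = 0
g(3) = mex{0} = 1
g(4) = mex{0} = 1
g(5) = mex{0} = 1
g(6) = mex{0,1} = 2
g(7) = mex{0,1} = 2
g(8) = mex{1} = 0
g(9) = mex{1,2} = 0
g(10) = mex{1,2} = 0
g(11) = mex{0,2} = 1
So g(11) = 1.
Grundy values for pile B (subtraction set {2, 4, 6}):
k:     0  1  2  3  4  5  6  7  8
g(k):  0  0  1  1  2  2  3  3  0
So g(8) = 0.
The value of a disjunctive sum is the nim-sum of the parts.
Combined value = 1 ⊕ 0 = 1.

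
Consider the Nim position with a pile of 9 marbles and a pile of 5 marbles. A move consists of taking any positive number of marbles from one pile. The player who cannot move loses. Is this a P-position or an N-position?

In binary:
  1001  (9)
  0101  (5)
  ----
  1100  (12)
The nim-sum is 12 ≠ 0, so this is an N-position: the player to move can win.

N-position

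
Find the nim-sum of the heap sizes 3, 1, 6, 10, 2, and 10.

6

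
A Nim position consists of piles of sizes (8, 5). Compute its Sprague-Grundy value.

13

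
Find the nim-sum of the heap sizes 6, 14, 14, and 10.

Nim-sum: 6 XOR 14 XOR 14 XOR 10 = 12.

12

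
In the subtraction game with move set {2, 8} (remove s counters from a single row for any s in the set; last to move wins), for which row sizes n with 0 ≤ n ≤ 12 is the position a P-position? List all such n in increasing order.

0, 1, 4, 5, 10, 11

Grundy values for subtraction set {2, 8}:
k:     0  1  2  3  4  5  6  7  8  9 10 11 12
g(k):  0  0  1  1  0  0  1  1  2  2  0  0  1
The P-positions (g = 0) in 0..12 are 0, 1, 4, 5, 10, 11.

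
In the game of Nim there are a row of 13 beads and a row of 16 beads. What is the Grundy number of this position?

29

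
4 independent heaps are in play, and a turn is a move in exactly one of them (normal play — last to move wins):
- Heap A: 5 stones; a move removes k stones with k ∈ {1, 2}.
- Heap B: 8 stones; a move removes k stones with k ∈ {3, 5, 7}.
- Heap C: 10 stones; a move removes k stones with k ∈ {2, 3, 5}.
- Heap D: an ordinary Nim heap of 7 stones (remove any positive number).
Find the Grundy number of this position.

6

Grundy values for heap A (subtraction set {1, 2}):
g(0) = mex{} = 0
g(1) = mex{0} = 1
g(2) = mex{0,1} = 2
g(3) = mex{1,2} = 0
g(4) = mex{0,2} = 1
g(5) = mex{0,1} = 2
So g(5) = 2.
Grundy values for heap B (subtraction set {3, 5, 7}):
k:     0  1  2  3  4  5  6  7  8
g(k):  0  0  0  1  1  1  2  2  2
So g(8) = 2.
Build the Grundy sequence for heap C with g(k) = mex{g(k−s) : s ∈ {2, 3, 5}, s ≤ k}:
k:     0  1  2  3  4  5  6  7  8  9 10
g(k):  0  0  1  1  2  2  3  0  0  1  1
So g(10) = 1.
Heap D is a plain Nim heap of size 7, so its Grundy value is 7.
By the Sprague-Grundy theorem, the Grundy value of a sum of independent games is the XOR of the component values.
Combined value = 2 ⊕ 2 ⊕ 1 ⊕ 7 = 6.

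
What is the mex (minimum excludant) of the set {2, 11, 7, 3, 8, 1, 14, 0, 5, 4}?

6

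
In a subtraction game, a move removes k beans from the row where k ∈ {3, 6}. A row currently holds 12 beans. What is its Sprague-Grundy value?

Grundy values for subtraction set {3, 6}:
k:     0  1  2  3  4  5  6  7  8  9 10 11 12
g(k):  0  0  0  1  1  1  2  2  2  0  0  0  1
So g(12) = 1.

1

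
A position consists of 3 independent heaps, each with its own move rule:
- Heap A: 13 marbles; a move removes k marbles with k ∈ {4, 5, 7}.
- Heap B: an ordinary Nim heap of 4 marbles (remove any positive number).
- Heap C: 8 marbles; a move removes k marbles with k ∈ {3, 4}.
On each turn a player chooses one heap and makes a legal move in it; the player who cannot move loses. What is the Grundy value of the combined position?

4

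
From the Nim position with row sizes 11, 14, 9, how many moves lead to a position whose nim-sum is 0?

3

Compute the nim-sum pairwise:
11 XOR 14 = 5
5 XOR 9 = 12
The overall nim-sum is X = 12. A row of size p has a winning move iff p XOR X < p (reduce it to p XOR X).
  11: 11 XOR 12 = 7 < 11 — winning move (to 7).
  14: 14 XOR 12 = 2 < 14 — winning move (to 2).
  9: 9 XOR 12 = 5 < 9 — winning move (to 5).
That gives 3 winning moves.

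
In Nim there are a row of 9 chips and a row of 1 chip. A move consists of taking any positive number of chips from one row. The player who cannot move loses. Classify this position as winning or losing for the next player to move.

Winning position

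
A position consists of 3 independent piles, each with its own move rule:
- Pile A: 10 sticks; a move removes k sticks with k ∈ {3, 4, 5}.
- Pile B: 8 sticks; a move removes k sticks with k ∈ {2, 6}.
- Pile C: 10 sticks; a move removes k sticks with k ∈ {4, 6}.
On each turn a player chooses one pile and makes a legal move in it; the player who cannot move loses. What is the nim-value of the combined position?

0

Build the Grundy sequence for pile A with g(k) = mex{g(k−s) : s ∈ {3, 4, 5}, s ≤ k}:
k:     0  1  2  3  4  5  6  7  8  9 10
g(k):  0  0  0  1  1  1  2  2  0  0  0
So g(10) = 0.
Build the Grundy sequence for pile B with g(k) = mex{g(k−s) : s ∈ {2, 6}, s ≤ k}:
k:     0  1  2  3  4  5  6  7  8
g(k):  0  0  1  1  0  0  1  1  0
So g(8) = 0.
Build the Grundy sequence for pile C with g(k) = mex{g(k−s) : s ∈ {4, 6}, s ≤ k}:
k:     0  1  2  3  4  5  6  7  8  9 10
g(k):  0  0  0  0  1  1  1  1  2  2  0
So g(10) = 0.
By the Sprague-Grundy theorem, the Grundy value of a sum of independent games is the XOR of the component values.
Combined value = 0 ⊕ 0 ⊕ 0 = 0.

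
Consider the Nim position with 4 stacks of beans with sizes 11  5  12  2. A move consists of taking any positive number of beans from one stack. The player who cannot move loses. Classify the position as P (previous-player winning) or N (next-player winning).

P-position

Nim-sum: 11 XOR 5 XOR 12 XOR 2 = 0.
The nim-sum is 0, so this is a P-position: the player to move is in a losing position under optimal play.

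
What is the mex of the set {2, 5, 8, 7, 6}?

0

0 is not in the set, so the mex is 0.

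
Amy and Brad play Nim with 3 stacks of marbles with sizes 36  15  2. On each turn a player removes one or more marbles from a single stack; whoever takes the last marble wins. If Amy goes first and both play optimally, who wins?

Amy wins

Write each in binary and XOR column by column:
  100100  (36)
  001111  (15)
  000010  (2)
  ------
  101001  (41)
The nim-sum is 41 ≠ 0, so this is an N-position: the player to move can win; Amy has a winning move.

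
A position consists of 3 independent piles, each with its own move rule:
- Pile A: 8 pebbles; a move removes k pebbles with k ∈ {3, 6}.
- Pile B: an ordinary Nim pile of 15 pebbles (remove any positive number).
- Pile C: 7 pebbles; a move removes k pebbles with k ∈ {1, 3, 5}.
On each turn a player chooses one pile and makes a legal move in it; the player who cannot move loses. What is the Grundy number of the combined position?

For pile A, compute g(0), g(1), … with moves {3, 6}:
g(0) = mex{} = 0
g(1) = mex{} = 0
g(2) = mex{} = 0
g(3) = mex{0} = 1
g(4) = mex{0} = 1
g(5) = mex{0} = 1
g(6) = mex{0,1} = 2
g(7) = mex{0,1} = 2
g(8) = mex{0,1} = 2
So g(8) = 2.
Pile B is a plain Nim pile of size 15, so its Grundy value is 15.
Build the Grundy sequence for pile C with g(k) = mex{g(k−s) : s ∈ {1, 3, 5}, s ≤ k}:
k:     0  1  2  3  4  5  6  7
g(k):  0  1  0  1  0  1  0  1
So g(7) = 1.
By the Sprague-Grundy theorem, the Grundy value of a sum of independent games is the XOR of the component values.
Combined value = 2 ⊕ 15 ⊕ 1 = 12.

12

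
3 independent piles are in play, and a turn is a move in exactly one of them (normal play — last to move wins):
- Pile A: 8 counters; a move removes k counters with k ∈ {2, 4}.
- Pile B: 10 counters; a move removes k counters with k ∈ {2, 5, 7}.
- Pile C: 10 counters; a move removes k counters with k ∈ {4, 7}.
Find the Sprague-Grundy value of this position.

3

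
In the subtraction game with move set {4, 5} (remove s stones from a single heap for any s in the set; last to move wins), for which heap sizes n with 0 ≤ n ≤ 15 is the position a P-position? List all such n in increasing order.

Grundy values for subtraction set {4, 5}:
k:     0  1  2  3  4  5  6  7  8  9 10 11 12 13 14 15
g(k):  0  0  0  0  1  1  1  1  2  0  0  0  0  1  1  1
The P-positions (g = 0) in 0..15 are 0, 1, 2, 3, 9, 10, 11, 12.

0, 1, 2, 3, 9, 10, 11, 12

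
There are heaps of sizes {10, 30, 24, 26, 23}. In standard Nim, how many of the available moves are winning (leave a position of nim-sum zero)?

1

Compute the nim-sum pairwise:
10 ⊕ 30 = 20
20 ⊕ 24 = 12
12 ⊕ 26 = 22
22 ⊕ 23 = 1
The overall nim-sum is X = 1. A heap of size p has a winning move iff p XOR X < p (reduce it to p XOR X).
  10: 10 XOR 1 = 11 ≥ 10 — no move.
  30: 30 XOR 1 = 31 ≥ 30 — no move.
  24: 24 XOR 1 = 25 ≥ 24 — no move.
  26: 26 XOR 1 = 27 ≥ 26 — no move.
  23: 23 XOR 1 = 22 < 23 — winning move (to 22).
That gives 1 winning move.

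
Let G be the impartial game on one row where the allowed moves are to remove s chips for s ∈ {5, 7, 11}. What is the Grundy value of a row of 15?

3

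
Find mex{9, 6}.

0

0 is not in the set, so the mex is 0.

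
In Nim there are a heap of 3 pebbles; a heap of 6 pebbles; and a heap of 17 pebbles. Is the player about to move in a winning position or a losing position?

Winning position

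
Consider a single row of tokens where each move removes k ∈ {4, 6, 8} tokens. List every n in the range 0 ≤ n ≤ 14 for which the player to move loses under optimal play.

Grundy values for subtraction set {4, 6, 8}:
k:     0  1  2  3  4  5  6  7  8  9 10 11 12 13 14
g(k):  0  0  0  0  1  1  1  1  2  2  2  2  0  0  0
The P-positions (g = 0) in 0..14 are 0, 1, 2, 3, 12, 13, 14.

0, 1, 2, 3, 12, 13, 14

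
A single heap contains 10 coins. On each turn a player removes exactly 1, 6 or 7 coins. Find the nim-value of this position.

2

Build the Grundy sequence with g(k) = mex{g(k−s) : s ∈ {1, 6, 7}, s ≤ k}:
g(0) = mex{} = 0
g(1) = mex{0} = 1
g(2) = mex{1} = 0
g(3) = mex{0} = 1
g(4) = mex{1} = 0
g(5) = mex{0} = 1
g(6) = mex{0,1} = 2
g(7) = mex{0,1,2} = 3
g(8) = mex{0,1,3} = 2
g(9) = mex{0,1,2} = 3
g(10) = mex{0,1,3} = 2
So g(10) = 2.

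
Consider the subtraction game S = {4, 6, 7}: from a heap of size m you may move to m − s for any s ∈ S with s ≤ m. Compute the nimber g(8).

2

Build the Grundy sequence with g(k) = mex{g(k−s) : s ∈ {4, 6, 7}, s ≤ k}:
g(0) = mex{} = 0
g(1) = mex{} = 0
g(2) = mex{} = 0
g(3) = mex{} = 0
g(4) = mex{0} = 1
g(5) = mex{0} = 1
g(6) = mex{0} = 1
g(7) = mex{0} = 1
g(8) = mex{0,1} = 2
So g(8) = 2.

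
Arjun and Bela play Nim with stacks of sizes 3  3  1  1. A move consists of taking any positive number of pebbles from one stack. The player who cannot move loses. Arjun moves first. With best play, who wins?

Bela wins

Bitwise XOR of the heap sizes:
  11  (3)
  11  (3)
  01  (1)
  01  (1)
  --
  00  (0)
The nim-sum is 0, so this is a P-position: the player to move is in a losing position under optimal play; Arjun is about to move from it and so loses — Bela wins.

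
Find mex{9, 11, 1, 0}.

2

The values 0, 1 are all present; 2 is the first non-negative integer missing from the set.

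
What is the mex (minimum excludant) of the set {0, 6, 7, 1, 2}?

The values 0, 1, 2 are all present; 3 is the first non-negative integer missing from the set.

3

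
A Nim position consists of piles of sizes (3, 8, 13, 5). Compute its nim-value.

3

Nim-sum: 3 ⊕ 8 ⊕ 13 ⊕ 5 = 3.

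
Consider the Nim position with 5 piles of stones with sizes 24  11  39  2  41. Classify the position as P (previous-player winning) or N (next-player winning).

N-position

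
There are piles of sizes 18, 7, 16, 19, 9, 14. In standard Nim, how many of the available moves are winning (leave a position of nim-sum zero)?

3

Bitwise XOR of the heap sizes:
  10010  (18)
  00111  (7)
  10000  (16)
  10011  (19)
  01001  (9)
  01110  (14)
  -----
  10001  (17)
The overall nim-sum is X = 17. A pile of size p has a winning move iff p XOR X < p (reduce it to p XOR X).
  18: 18 XOR 17 = 3 < 18 — winning move (to 3).
  7: 7 XOR 17 = 22 ≥ 7 — no move.
  16: 16 XOR 17 = 1 < 16 — winning move (to 1).
  19: 19 XOR 17 = 2 < 19 — winning move (to 2).
  9: 9 XOR 17 = 24 ≥ 9 — no move.
  14: 14 XOR 17 = 31 ≥ 14 — no move.
That gives 3 winning moves.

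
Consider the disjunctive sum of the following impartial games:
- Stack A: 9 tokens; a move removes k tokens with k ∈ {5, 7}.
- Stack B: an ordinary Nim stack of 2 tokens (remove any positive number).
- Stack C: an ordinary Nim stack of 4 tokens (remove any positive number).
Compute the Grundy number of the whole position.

7

Grundy values for stack A (subtraction set {5, 7}):
g(0) = mex{} = 0
g(1) = mex{} = 0
g(2) = mex{} = 0
g(3) = mex{} = 0
g(4) = mex{} = 0
g(5) = mex{0} = 1
g(6) = mex{0} = 1
g(7) = mex{0} = 1
g(8) = mex{0} = 1
g(9) = mex{0} = 1
So g(9) = 1.
Stack B is a plain Nim stack of size 2, so its Grundy value is 2.
Stack C is a plain Nim stack of size 4, so its Grundy value is 4.
The value of a disjunctive sum is the nim-sum of the parts.
Combined value = 1 XOR 2 XOR 4 = 7.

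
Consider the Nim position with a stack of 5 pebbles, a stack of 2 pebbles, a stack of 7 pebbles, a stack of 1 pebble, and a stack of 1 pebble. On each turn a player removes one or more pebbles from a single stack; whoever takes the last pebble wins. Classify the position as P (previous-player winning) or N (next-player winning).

P-position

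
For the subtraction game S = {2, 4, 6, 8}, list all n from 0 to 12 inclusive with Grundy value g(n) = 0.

0, 1, 10, 11

Grundy values for subtraction set {2, 4, 6, 8}:
k:     0  1  2  3  4  5  6  7  8  9 10 11 12
g(k):  0  0  1  1  2  2  3  3  4  4  0  0  1
The P-positions (g = 0) in 0..12 are 0, 1, 10, 11.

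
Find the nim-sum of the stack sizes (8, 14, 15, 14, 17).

22

Nim-sum: 8 ⊕ 14 ⊕ 15 ⊕ 14 ⊕ 17 = 22.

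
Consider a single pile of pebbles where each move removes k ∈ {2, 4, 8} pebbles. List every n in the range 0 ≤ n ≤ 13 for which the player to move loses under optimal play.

0, 1, 6, 7, 12, 13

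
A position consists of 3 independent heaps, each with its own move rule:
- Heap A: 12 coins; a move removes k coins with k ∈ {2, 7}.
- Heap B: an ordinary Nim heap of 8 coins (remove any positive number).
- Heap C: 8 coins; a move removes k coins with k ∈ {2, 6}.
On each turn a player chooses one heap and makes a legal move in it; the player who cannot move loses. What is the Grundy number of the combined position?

9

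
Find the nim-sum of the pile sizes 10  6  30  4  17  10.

13

Write each in binary and XOR column by column:
  01010  (10)
  00110  (6)
  11110  (30)
  00100  (4)
  10001  (17)
  01010  (10)
  -----
  01101  (13)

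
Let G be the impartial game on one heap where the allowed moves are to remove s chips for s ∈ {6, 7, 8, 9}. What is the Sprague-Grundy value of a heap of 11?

1

Compute g(0), g(1), … for moves {6, 7, 8, 9}:
g(0) = mex{} = 0
g(1) = mex{} = 0
g(2) = mex{} = 0
g(3) = mex{} = 0
g(4) = mex{} = 0
g(5) = mex{} = 0
g(6) = mex{0} = 1
g(7) = mex{0} = 1
g(8) = mex{0} = 1
g(9) = mex{0} = 1
g(10) = mex{0} = 1
g(11) = mex{0} = 1
So g(11) = 1.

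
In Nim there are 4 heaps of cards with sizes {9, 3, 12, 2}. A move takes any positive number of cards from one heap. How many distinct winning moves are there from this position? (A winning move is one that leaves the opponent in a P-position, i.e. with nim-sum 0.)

1

Bitwise XOR of the heap sizes:
  1001  (9)
  0011  (3)
  1100  (12)
  0010  (2)
  ----
  0100  (4)
The overall nim-sum is X = 4. A heap of size p has a winning move iff p XOR X < p (reduce it to p XOR X).
  9: 9 XOR 4 = 13 ≥ 9 — no move.
  3: 3 XOR 4 = 7 ≥ 3 — no move.
  12: 12 XOR 4 = 8 < 12 — winning move (to 8).
  2: 2 XOR 4 = 6 ≥ 2 — no move.
That gives 1 winning move.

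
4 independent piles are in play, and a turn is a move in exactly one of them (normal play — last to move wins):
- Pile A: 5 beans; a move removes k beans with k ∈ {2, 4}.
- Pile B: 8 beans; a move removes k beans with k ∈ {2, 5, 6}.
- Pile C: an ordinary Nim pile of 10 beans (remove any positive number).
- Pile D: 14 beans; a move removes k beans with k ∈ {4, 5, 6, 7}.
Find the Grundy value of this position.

8

Build the Grundy sequence for pile A with g(k) = mex{g(k−s) : s ∈ {2, 4}, s ≤ k}:
k:     0  1  2  3  4  5
g(k):  0  0  1  1  2  2
So g(5) = 2.
Grundy values for pile B (subtraction set {2, 5, 6}):
g(0) = mex{} = 0
g(1) = mex{} = 0
g(2) = mex{0} = 1
g(3) = mex{0} = 1
g(4) = mex{1} = 0
g(5) = mex{0,1} = 2
g(6) = mex{0} = 1
g(7) = mex{0,1,2} = 3
g(8) = mex{1} = 0
So g(8) = 0.
Pile C is a plain Nim pile of size 10, so its Grundy value is 10.
Grundy values for pile D (subtraction set {4, 5, 6, 7}):
g(0) = mex{} = 0
g(1) = mex{} = 0
g(2) = mex{} = 0
g(3) = mex{} = 0
g(4) = mex{0} = 1
g(5) = mex{0} = 1
g(6) = mex{0} = 1
g(7) = mex{0} = 1
g(8) = mex{0,1} = 2
g(9) = mex{0,1} = 2
g(10) = mex{0,1} = 2
g(11) = mex{1} = 0
g(12) = mex{1,2} = 0
g(13) = mex{1,2} = 0
g(14) = mex{1,2} = 0
So g(14) = 0.
The value of a disjunctive sum is the nim-sum of the parts.
Combined value = 2 XOR 0 XOR 10 XOR 0 = 8.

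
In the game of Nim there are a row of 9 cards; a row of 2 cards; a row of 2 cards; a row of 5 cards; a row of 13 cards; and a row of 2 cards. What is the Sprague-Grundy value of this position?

3

Compute the nim-sum pairwise:
9 XOR 2 = 11
11 XOR 2 = 9
9 XOR 5 = 12
12 XOR 13 = 1
1 XOR 2 = 3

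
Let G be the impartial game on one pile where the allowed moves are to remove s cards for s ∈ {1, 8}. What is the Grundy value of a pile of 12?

1

Compute g(0), g(1), … for moves {1, 8}:
k:     0  1  2  3  4  5  6  7  8  9 10 11 12
g(k):  0  1  0  1  0  1  0  1  2  0  1  0  1
So g(12) = 1.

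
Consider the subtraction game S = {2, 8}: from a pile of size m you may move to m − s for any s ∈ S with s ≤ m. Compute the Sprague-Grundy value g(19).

Compute g(0), g(1), … for moves {2, 8}:
k:     0  1  2  3  4  5  6  7  8  9 10 11 12 13 14 15 16 17 18 19
g(k):  0  0  1  1  0  0  1  1  2  2  0  0  1  1  0  0  1  1  2  2
So g(19) = 2.

2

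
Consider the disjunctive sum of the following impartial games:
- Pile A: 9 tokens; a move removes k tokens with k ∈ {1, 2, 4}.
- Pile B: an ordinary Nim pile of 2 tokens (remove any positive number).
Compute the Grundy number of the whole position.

2

Build the Grundy sequence for pile A with g(k) = mex{g(k−s) : s ∈ {1, 2, 4}, s ≤ k}:
k:     0  1  2  3  4  5  6  7  8  9
g(k):  0  1  2  0  1  2  0  1  2  0
So g(9) = 0.
Pile B is a plain Nim pile of size 2, so its Grundy value is 2.
The value of a disjunctive sum is the nim-sum of the parts.
Combined value = 0 XOR 2 = 2.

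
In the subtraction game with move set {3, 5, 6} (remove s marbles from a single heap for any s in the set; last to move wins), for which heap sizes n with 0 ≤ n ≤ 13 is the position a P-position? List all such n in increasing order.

Build the Grundy sequence with g(k) = mex{g(k−s) : s ∈ {3, 5, 6}, s ≤ k}:
k:     0  1  2  3  4  5  6  7  8  9 10 11 12 13
g(k):  0  0  0  1  1  1  2  2  2  0  0  0  1  1
The P-positions (g = 0) in 0..13 are 0, 1, 2, 9, 10, 11.

0, 1, 2, 9, 10, 11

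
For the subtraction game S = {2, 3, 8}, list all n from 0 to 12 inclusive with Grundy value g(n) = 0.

Build the Grundy sequence with g(k) = mex{g(k−s) : s ∈ {2, 3, 8}, s ≤ k}:
k:     0  1  2  3  4  5  6  7  8  9 10 11 12
g(k):  0  0  1  1  2  0  0  1  1  2  0  0  1
The P-positions (g = 0) in 0..12 are 0, 1, 5, 6, 10, 11.

0, 1, 5, 6, 10, 11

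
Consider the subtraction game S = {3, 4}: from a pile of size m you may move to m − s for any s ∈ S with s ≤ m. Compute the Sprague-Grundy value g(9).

0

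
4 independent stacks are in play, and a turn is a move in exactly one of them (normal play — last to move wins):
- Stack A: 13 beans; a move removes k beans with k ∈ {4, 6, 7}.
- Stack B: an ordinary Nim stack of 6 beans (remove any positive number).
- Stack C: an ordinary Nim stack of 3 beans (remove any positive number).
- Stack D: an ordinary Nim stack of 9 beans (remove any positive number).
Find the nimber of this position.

12

Build the Grundy sequence for stack A with g(k) = mex{g(k−s) : s ∈ {4, 6, 7}, s ≤ k}:
g(0) = mex{} = 0
g(1) = mex{} = 0
g(2) = mex{} = 0
g(3) = mex{} = 0
g(4) = mex{0} = 1
g(5) = mex{0} = 1
g(6) = mex{0} = 1
g(7) = mex{0} = 1
g(8) = mex{0,1} = 2
g(9) = mex{0,1} = 2
g(10) = mex{0,1} = 2
g(11) = mex{1} = 0
g(12) = mex{1,2} = 0
g(13) = mex{1,2} = 0
So g(13) = 0.
Stack B is a plain Nim stack of size 6, so its Grundy value is 6.
Stack C is a plain Nim stack of size 3, so its Grundy value is 3.
Stack D is a plain Nim stack of size 9, so its Grundy value is 9.
The value of a disjunctive sum is the nim-sum of the parts.
Combined value = 0 XOR 6 XOR 3 XOR 9 = 12.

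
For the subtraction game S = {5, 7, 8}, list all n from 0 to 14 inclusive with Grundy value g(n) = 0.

0, 1, 2, 3, 4, 13, 14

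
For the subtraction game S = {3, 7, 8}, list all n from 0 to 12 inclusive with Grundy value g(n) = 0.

Grundy values for subtraction set {3, 7, 8}:
g(0) = mex{} = 0
g(1) = mex{} = 0
g(2) = mex{} = 0
g(3) = mex{0} = 1
g(4) = mex{0} = 1
g(5) = mex{0} = 1
g(6) = mex{1} = 0
g(7) = mex{0,1} = 2
g(8) = mex{0,1} = 2
g(9) = mex{0} = 1
g(10) = mex{0,1,2} = 3
g(11) = mex{1,2} = 0
g(12) = mex{1} = 0
The P-positions (g = 0) in 0..12 are 0, 1, 2, 6, 11, 12.

0, 1, 2, 6, 11, 12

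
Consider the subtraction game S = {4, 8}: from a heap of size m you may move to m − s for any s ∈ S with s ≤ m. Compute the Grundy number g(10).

2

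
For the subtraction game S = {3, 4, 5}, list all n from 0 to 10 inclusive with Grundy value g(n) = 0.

0, 1, 2, 8, 9, 10

Build the Grundy sequence with g(k) = mex{g(k−s) : s ∈ {3, 4, 5}, s ≤ k}:
g(0) = mex{} = 0
g(1) = mex{} = 0
g(2) = mex{} = 0
g(3) = mex{0} = 1
g(4) = mex{0} = 1
g(5) = mex{0} = 1
g(6) = mex{0,1} = 2
g(7) = mex{0,1} = 2
g(8) = mex{1} = 0
g(9) = mex{1,2} = 0
g(10) = mex{1,2} = 0
The P-positions (g = 0) in 0..10 are 0, 1, 2, 8, 9, 10.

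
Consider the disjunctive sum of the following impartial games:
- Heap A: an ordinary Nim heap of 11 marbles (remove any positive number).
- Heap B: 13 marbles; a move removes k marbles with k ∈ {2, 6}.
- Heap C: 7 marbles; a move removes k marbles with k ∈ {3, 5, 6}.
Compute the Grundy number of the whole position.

9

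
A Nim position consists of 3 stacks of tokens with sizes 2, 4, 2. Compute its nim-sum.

In binary:
  010  (2)
  100  (4)
  010  (2)
  ---
  100  (4)

4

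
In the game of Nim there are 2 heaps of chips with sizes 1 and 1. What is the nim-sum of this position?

0

Nim-sum: 1 XOR 1 = 0.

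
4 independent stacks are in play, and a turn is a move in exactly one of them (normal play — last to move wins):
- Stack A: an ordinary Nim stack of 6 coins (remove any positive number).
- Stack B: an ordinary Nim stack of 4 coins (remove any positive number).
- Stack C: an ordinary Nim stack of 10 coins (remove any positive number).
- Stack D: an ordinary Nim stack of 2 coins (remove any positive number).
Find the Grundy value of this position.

10

Stack A is a plain Nim stack of size 6, so its Grundy value is 6.
Stack B is a plain Nim stack of size 4, so its Grundy value is 4.
Stack C is a plain Nim stack of size 10, so its Grundy value is 10.
Stack D is a plain Nim stack of size 2, so its Grundy value is 2.
The value of a disjunctive sum is the nim-sum of the parts.
Combined value = 6 XOR 4 XOR 10 XOR 2 = 10.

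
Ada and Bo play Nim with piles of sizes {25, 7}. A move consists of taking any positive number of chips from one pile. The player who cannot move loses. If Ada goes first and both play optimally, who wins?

Ada wins

Compute the nim-sum pairwise:
25 XOR 7 = 30
The nim-sum is 30 ≠ 0, so this is an N-position: the player to move can win; Ada has a winning move.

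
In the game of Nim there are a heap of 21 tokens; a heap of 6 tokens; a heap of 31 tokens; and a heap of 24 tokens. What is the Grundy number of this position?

20

Nim-sum: 21 XOR 6 XOR 31 XOR 24 = 20.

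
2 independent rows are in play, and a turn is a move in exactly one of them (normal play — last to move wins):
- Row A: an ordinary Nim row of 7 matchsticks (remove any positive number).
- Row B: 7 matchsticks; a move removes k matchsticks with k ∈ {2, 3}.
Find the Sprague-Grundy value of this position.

Row A is a plain Nim row of size 7, so its Grundy value is 7.
For row B, compute g(0), g(1), … with moves {2, 3}:
g(0) = mex{} = 0
g(1) = mex{} = 0
g(2) = mex{0} = 1
g(3) = mex{0} = 1
g(4) = mex{0,1} = 2
g(5) = mex{1} = 0
g(6) = mex{1,2} = 0
g(7) = mex{0,2} = 1
So g(7) = 1.
By the Sprague-Grundy theorem, the Grundy value of a sum of independent games is the XOR of the component values.
Combined value = 7 XOR 1 = 6.

6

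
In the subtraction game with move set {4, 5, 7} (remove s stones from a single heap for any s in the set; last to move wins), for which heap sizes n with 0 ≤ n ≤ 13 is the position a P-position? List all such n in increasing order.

0, 1, 2, 3, 11, 12, 13

Grundy values for subtraction set {4, 5, 7}:
k:     0  1  2  3  4  5  6  7  8  9 10 11 12 13
g(k):  0  0  0  0  1  1  1  1  2  2  2  0  0  0
The P-positions (g = 0) in 0..13 are 0, 1, 2, 3, 11, 12, 13.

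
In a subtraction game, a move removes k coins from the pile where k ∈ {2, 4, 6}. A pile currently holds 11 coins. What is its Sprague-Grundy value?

1

Grundy values for subtraction set {2, 4, 6}:
g(0) = mex{} = 0
g(1) = mex{} = 0
g(2) = mex{0} = 1
g(3) = mex{0} = 1
g(4) = mex{0,1} = 2
g(5) = mex{0,1} = 2
g(6) = mex{0,1,2} = 3
g(7) = mex{0,1,2} = 3
g(8) = mex{1,2,3} = 0
g(9) = mex{1,2,3} = 0
g(10) = mex{0,2,3} = 1
g(11) = mex{0,2,3} = 1
So g(11) = 1.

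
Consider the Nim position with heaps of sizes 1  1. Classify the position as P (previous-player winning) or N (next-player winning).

Compute the nim-sum pairwise:
1 ⊕ 1 = 0
The nim-sum is 0, so this is a P-position: the player to move is in a losing position under optimal play.

P-position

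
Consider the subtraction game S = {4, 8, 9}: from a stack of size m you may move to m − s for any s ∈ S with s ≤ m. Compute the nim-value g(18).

1

Build the Grundy sequence with g(k) = mex{g(k−s) : s ∈ {4, 8, 9}, s ≤ k}:
k:     0  1  2  3  4  5  6  7  8  9 10 11 12 13 14 15 16 17 18
g(k):  0  0  0  0  1  1  1  1  2  2  2  2  3  0  0  0  0  1  1
So g(18) = 1.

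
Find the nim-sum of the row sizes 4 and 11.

15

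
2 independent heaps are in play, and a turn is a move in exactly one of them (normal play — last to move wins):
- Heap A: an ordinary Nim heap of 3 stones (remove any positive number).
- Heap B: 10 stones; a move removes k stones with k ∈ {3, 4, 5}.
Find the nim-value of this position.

3

Heap A is a plain Nim heap of size 3, so its Grundy value is 3.
For heap B, compute g(0), g(1), … with moves {3, 4, 5}:
k:     0  1  2  3  4  5  6  7  8  9 10
g(k):  0  0  0  1  1  1  2  2  0  0  0
So g(10) = 0.
By the Sprague-Grundy theorem, the Grundy value of a sum of independent games is the XOR of the component values.
Combined value = 3 XOR 0 = 3.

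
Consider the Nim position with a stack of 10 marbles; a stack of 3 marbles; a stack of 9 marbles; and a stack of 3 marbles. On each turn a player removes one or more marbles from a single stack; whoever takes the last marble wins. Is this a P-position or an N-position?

N-position

In binary:
  1010  (10)
  0011  (3)
  1001  (9)
  0011  (3)
  ----
  0011  (3)
The nim-sum is 3 ≠ 0, so this is an N-position: the player to move can win.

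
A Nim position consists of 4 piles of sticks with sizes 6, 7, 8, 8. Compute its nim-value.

Nim-sum: 6 XOR 7 XOR 8 XOR 8 = 1.

1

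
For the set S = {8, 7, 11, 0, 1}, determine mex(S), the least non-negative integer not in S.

2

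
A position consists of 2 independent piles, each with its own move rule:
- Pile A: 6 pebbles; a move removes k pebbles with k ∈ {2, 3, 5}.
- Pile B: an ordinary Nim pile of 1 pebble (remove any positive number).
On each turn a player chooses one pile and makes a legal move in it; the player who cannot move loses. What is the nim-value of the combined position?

Grundy values for pile A (subtraction set {2, 3, 5}):
k:     0  1  2  3  4  5  6
g(k):  0  0  1  1  2  2  3
So g(6) = 3.
Pile B is a plain Nim pile of size 1, so its Grundy value is 1.
By the Sprague-Grundy theorem, the Grundy value of a sum of independent games is the XOR of the component values.
Combined value = 3 XOR 1 = 2.

2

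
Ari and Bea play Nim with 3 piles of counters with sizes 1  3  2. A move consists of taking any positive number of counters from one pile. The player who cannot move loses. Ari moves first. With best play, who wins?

Bea wins

Compute the nim-sum pairwise:
1 ^ 3 = 2
2 ^ 2 = 0
The nim-sum is 0, so this is a P-position: the player to move is in a losing position under optimal play; Ari is about to move from it and so loses — Bea wins.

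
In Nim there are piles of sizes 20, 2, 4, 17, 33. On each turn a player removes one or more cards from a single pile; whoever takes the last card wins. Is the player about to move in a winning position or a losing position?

Winning position

Nim-sum: 20 ⊕ 2 ⊕ 4 ⊕ 17 ⊕ 33 = 34.
The nim-sum is 34 ≠ 0, so this is an N-position: the player to move can win.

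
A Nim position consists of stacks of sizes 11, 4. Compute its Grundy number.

15

Write each in binary and XOR column by column:
  1011  (11)
  0100  (4)
  ----
  1111  (15)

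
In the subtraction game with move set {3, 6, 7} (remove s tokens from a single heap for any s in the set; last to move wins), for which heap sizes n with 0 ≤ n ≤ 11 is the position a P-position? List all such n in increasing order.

0, 1, 2, 10, 11

Grundy values for subtraction set {3, 6, 7}:
g(0) = mex{} = 0
g(1) = mex{} = 0
g(2) = mex{} = 0
g(3) = mex{0} = 1
g(4) = mex{0} = 1
g(5) = mex{0} = 1
g(6) = mex{0,1} = 2
g(7) = mex{0,1} = 2
g(8) = mex{0,1} = 2
g(9) = mex{0,1,2} = 3
g(10) = mex{1,2} = 0
g(11) = mex{1,2} = 0
The P-positions (g = 0) in 0..11 are 0, 1, 2, 10, 11.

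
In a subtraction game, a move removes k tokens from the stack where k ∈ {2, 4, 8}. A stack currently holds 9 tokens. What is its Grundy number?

Compute g(0), g(1), … for moves {2, 4, 8}:
k:     0  1  2  3  4  5  6  7  8  9
g(k):  0  0  1  1  2  2  0  0  1  1
So g(9) = 1.

1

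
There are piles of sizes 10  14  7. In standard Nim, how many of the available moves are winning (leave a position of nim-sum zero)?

Compute the nim-sum pairwise:
10 ^ 14 = 4
4 ^ 7 = 3
The overall nim-sum is X = 3. A pile of size p has a winning move iff p XOR X < p (reduce it to p XOR X).
  10: 10 XOR 3 = 9 < 10 — winning move (to 9).
  14: 14 XOR 3 = 13 < 14 — winning move (to 13).
  7: 7 XOR 3 = 4 < 7 — winning move (to 4).
That gives 3 winning moves.

3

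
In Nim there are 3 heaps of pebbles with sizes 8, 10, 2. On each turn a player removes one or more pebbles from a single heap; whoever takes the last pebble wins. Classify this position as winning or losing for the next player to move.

Losing position

Compute the nim-sum pairwise:
8 XOR 10 = 2
2 XOR 2 = 0
The nim-sum is 0, so this is a P-position: the player to move is in a losing position under optimal play.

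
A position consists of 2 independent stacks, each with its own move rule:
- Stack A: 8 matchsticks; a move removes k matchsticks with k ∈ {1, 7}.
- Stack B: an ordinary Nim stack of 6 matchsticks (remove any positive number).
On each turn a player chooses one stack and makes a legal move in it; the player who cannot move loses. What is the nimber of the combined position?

Build the Grundy sequence for stack A with g(k) = mex{g(k−s) : s ∈ {1, 7}, s ≤ k}:
k:     0  1  2  3  4  5  6  7  8
g(k):  0  1  0  1  0  1  0  1  0
So g(8) = 0.
Stack B is a plain Nim stack of size 6, so its Grundy value is 6.
The value of a disjunctive sum is the nim-sum of the parts.
Combined value = 0 ⊕ 6 = 6.

6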